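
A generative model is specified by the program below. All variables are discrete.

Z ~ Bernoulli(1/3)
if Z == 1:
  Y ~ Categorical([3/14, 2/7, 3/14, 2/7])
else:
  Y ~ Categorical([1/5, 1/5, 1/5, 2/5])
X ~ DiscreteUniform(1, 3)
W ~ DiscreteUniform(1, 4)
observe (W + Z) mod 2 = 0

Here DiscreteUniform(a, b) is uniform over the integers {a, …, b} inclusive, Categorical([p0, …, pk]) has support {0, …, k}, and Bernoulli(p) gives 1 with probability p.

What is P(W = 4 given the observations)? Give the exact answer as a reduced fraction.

P(W = 4 | obs) = 1/3

Enumerate traces; 48 have nonzero weight after conditioning:
  (Z=0, Y=0, X=1, W=2) weight 1/90
  (Z=0, Y=0, X=1, W=4) weight 1/90
  (Z=0, Y=0, X=2, W=2) weight 1/90
  (Z=0, Y=0, X=2, W=4) weight 1/90
  (Z=0, Y=0, X=3, W=2) weight 1/90
  (Z=0, Y=0, X=3, W=4) weight 1/90
  (Z=0, Y=1, X=1, W=2) weight 1/90
  (Z=0, Y=1, X=1, W=4) weight 1/90
  (Z=1, Y=0, X=1, W=1) weight 1/168
  (Z=1, Y=0, X=1, W=3) weight 1/168
  … 38 more
Group by W:
  weight(W=1) = 1/12
  weight(W=2) = 1/6
  weight(W=3) = 1/12
  weight(W=4) = 1/6
Total weight = 1/12 + 1/6 + 1/12 + 1/6 = 1/2
P(W=1 | obs) = 1/12 / 1/2 = 1/6
P(W=2 | obs) = 1/6 / 1/2 = 1/3
P(W=3 | obs) = 1/12 / 1/2 = 1/6
P(W=4 | obs) = 1/6 / 1/2 = 1/3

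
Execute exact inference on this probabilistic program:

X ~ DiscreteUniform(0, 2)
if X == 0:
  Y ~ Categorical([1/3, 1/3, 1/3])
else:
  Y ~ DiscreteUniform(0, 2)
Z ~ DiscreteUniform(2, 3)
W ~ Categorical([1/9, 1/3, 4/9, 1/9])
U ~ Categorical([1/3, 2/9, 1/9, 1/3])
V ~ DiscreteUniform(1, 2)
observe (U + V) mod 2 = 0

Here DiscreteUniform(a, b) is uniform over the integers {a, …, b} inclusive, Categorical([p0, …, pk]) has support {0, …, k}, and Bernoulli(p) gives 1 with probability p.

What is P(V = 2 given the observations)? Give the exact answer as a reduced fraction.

P(V = 2 | obs) = 4/9

Enumerate traces; 288 have nonzero weight after conditioning:
  (X=0, Y=0, Z=2, W=0, U=0, V=2) weight 1/972
  (X=0, Y=0, Z=2, W=0, U=1, V=1) weight 1/1458
  (X=0, Y=0, Z=2, W=0, U=2, V=2) weight 1/2916
  (X=0, Y=0, Z=2, W=0, U=3, V=1) weight 1/972
  (X=0, Y=0, Z=2, W=1, U=0, V=2) weight 1/324
  (X=0, Y=0, Z=2, W=1, U=1, V=1) weight 1/486
  (X=0, Y=0, Z=2, W=1, U=2, V=2) weight 1/972
  (X=0, Y=0, Z=2, W=1, U=3, V=1) weight 1/324
  … 280 more
Group by V:
  weight(V=1) = 5/18
  weight(V=2) = 2/9
Total weight = 5/18 + 2/9 = 1/2
P(V=1 | obs) = 5/18 / 1/2 = 5/9
P(V=2 | obs) = 2/9 / 1/2 = 4/9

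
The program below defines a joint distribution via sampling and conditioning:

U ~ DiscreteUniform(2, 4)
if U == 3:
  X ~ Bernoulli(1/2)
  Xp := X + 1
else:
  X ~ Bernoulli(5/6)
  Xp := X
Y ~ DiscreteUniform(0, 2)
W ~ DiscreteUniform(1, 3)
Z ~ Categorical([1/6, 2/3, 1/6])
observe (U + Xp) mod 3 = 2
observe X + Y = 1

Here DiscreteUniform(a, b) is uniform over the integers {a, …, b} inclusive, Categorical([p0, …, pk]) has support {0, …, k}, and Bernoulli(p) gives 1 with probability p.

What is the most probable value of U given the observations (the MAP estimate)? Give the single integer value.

argmax_v P(U = v | obs) = 4

Enumerate traces; 27 have nonzero weight after conditioning:
  (U=2, X=0, Y=1, W=1, Z=0) weight 1/972
  (U=2, X=0, Y=1, W=1, Z=1) weight 1/243
  (U=2, X=0, Y=1, W=1, Z=2) weight 1/972
  (U=2, X=0, Y=1, W=2, Z=0) weight 1/972
  (U=2, X=0, Y=1, W=2, Z=1) weight 1/243
  (U=2, X=0, Y=1, W=2, Z=2) weight 1/972
  (U=2, X=0, Y=1, W=3, Z=0) weight 1/972
  (U=2, X=0, Y=1, W=3, Z=1) weight 1/243
  (U=3, X=1, Y=0, W=1, Z=0) weight 1/324
  (U=4, X=1, Y=0, W=1, Z=0) weight 5/972
  … 17 more
Group by U:
  weight(U=2) = 1/54
  weight(U=3) = 1/18
  weight(U=4) = 5/54
Total weight = 1/54 + 1/18 + 5/54 = 1/6
P(U=2 | obs) = 1/54 / 1/6 = 1/9
P(U=3 | obs) = 1/18 / 1/6 = 1/3
P(U=4 | obs) = 5/54 / 1/6 = 5/9
argmax = 4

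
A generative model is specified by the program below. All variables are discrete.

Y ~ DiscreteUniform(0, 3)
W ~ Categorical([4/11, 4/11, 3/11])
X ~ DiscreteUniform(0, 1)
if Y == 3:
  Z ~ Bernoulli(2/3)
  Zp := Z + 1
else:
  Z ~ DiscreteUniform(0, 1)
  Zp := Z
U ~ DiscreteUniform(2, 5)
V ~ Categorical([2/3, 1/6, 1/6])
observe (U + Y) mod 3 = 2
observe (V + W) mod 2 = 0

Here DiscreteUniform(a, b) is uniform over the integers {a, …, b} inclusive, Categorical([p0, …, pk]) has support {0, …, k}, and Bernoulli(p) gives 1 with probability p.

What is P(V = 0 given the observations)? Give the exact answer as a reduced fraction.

Enumerate traces; 120 have nonzero weight after conditioning:
  (Y=0, W=0, X=0, Z=0, U=2, V=0) weight 1/264
  (Y=0, W=0, X=0, Z=0, U=2, V=2) weight 1/1056
  (Y=0, W=0, X=0, Z=0, U=5, V=0) weight 1/264
  (Y=0, W=0, X=0, Z=0, U=5, V=2) weight 1/1056
  (Y=0, W=0, X=0, Z=1, U=2, V=0) weight 1/264
  (Y=0, W=0, X=0, Z=1, U=2, V=2) weight 1/1056
  (Y=0, W=0, X=0, Z=1, U=5, V=0) weight 1/264
  (Y=0, W=0, X=0, Z=1, U=5, V=2) weight 1/1056
  (Y=0, W=1, X=0, Z=0, U=2, V=1) weight 1/1056
  … 111 more
Group by V:
  weight(V=0) = 7/44
  weight(V=1) = 1/44
  weight(V=2) = 7/176
Total weight = 7/44 + 1/44 + 7/176 = 39/176
P(V=0 | obs) = 7/44 / 39/176 = 28/39
P(V=1 | obs) = 1/44 / 39/176 = 4/39
P(V=2 | obs) = 7/176 / 39/176 = 7/39

P(V = 0 | obs) = 28/39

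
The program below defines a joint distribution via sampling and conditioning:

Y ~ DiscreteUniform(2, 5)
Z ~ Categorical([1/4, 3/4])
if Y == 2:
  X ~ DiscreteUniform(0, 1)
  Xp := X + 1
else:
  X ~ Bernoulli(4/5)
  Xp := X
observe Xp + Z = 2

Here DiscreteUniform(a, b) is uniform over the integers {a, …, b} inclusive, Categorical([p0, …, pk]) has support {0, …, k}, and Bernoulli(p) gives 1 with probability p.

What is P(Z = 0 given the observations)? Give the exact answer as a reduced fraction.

P(Z = 0 | obs) = 5/92

Enumerate traces; 5 have nonzero weight after conditioning:
  (Y=2, Z=0, X=1) weight 1/32
  (Y=2, Z=1, X=0) weight 3/32
  (Y=3, Z=1, X=1) weight 3/20
  (Y=4, Z=1, X=1) weight 3/20
  (Y=5, Z=1, X=1) weight 3/20
Group by Z:
  weight(Z=0) = 1/32
  weight(Z=1) = 87/160
Total weight = 1/32 + 87/160 = 23/40
P(Z=0 | obs) = 1/32 / 23/40 = 5/92
P(Z=1 | obs) = 87/160 / 23/40 = 87/92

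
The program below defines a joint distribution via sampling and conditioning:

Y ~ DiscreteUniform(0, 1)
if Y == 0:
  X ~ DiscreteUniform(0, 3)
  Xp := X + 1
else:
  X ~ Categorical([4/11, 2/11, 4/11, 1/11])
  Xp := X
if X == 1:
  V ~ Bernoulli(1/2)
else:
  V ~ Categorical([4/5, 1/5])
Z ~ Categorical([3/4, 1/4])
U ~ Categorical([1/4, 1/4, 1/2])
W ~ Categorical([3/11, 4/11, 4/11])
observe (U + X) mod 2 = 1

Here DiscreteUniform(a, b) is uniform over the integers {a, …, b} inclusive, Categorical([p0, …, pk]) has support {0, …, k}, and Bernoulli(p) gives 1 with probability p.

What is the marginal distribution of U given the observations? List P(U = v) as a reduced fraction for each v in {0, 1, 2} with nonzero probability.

Enumerate traces; 144 have nonzero weight after conditioning:
  (Y=0, X=0, V=0, Z=0, U=1, W=0) weight 9/1760
  (Y=0, X=0, V=0, Z=0, U=1, W=1) weight 3/440
  (Y=0, X=0, V=0, Z=0, U=1, W=2) weight 3/440
  (Y=0, X=0, V=0, Z=1, U=1, W=0) weight 3/1760
  (Y=0, X=0, V=0, Z=1, U=1, W=1) weight 1/440
  (Y=0, X=0, V=0, Z=1, U=1, W=2) weight 1/440
  (Y=0, X=0, V=1, Z=0, U=1, W=0) weight 9/7040
  (Y=0, X=0, V=1, Z=0, U=1, W=1) weight 3/1760
  (Y=0, X=1, V=0, Z=0, U=0, W=0) weight 9/2816
  (Y=0, X=1, V=0, Z=0, U=2, W=0) weight 9/1408
  … 134 more
Group by U:
  weight(U=0) = 17/176
  weight(U=1) = 27/176
  weight(U=2) = 17/88
Total weight = 17/176 + 27/176 + 17/88 = 39/88
P(U=0 | obs) = 17/176 / 39/88 = 17/78
P(U=1 | obs) = 27/176 / 39/88 = 9/26
P(U=2 | obs) = 17/88 / 39/88 = 17/39

P(U=0) = 17/78, P(U=1) = 9/26, P(U=2) = 17/39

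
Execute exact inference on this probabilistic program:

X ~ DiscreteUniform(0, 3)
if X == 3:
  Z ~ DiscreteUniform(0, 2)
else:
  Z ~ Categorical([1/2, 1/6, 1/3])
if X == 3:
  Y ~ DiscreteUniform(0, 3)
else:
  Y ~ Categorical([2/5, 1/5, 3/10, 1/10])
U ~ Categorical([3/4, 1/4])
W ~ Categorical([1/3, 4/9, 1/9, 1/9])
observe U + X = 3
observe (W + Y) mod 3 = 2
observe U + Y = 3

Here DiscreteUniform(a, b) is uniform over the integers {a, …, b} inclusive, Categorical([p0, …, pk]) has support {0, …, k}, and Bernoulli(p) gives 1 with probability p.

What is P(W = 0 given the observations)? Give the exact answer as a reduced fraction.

P(W = 0 | obs) = 6/13

Enumerate traces; 9 have nonzero weight after conditioning:
  (X=2, Z=0, Y=2, U=1, W=0) weight 1/320
  (X=2, Z=0, Y=2, U=1, W=3) weight 1/960
  (X=2, Z=1, Y=2, U=1, W=0) weight 1/960
  (X=2, Z=1, Y=2, U=1, W=3) weight 1/2880
  (X=2, Z=2, Y=2, U=1, W=0) weight 1/480
  (X=2, Z=2, Y=2, U=1, W=3) weight 1/1440
  (X=3, Z=0, Y=3, U=0, W=2) weight 1/576
  (X=3, Z=1, Y=3, U=0, W=2) weight 1/576
  … 1 more
Group by W:
  weight(W=0) = 1/160
  weight(W=2) = 1/192
  weight(W=3) = 1/480
Total weight = 1/160 + 1/192 + 1/480 = 13/960
P(W=0 | obs) = 1/160 / 13/960 = 6/13
P(W=2 | obs) = 1/192 / 13/960 = 5/13
P(W=3 | obs) = 1/480 / 13/960 = 2/13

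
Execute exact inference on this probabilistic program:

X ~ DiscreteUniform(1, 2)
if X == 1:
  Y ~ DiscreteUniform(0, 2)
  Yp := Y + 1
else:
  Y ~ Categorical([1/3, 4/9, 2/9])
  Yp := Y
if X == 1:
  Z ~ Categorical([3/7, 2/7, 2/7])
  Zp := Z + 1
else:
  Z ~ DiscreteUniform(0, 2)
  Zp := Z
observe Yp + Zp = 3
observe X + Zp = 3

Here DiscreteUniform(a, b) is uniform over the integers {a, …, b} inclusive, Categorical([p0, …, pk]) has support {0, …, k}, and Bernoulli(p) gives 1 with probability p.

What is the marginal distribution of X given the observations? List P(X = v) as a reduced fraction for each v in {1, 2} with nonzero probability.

Enumerate traces; 2 have nonzero weight after conditioning:
  (X=1, Y=0, Z=1) weight 1/21
  (X=2, Y=2, Z=1) weight 1/27
Group by X:
  weight(X=1) = 1/21
  weight(X=2) = 1/27
Total weight = 1/21 + 1/27 = 16/189
P(X=1 | obs) = 1/21 / 16/189 = 9/16
P(X=2 | obs) = 1/27 / 16/189 = 7/16

P(X=1) = 9/16, P(X=2) = 7/16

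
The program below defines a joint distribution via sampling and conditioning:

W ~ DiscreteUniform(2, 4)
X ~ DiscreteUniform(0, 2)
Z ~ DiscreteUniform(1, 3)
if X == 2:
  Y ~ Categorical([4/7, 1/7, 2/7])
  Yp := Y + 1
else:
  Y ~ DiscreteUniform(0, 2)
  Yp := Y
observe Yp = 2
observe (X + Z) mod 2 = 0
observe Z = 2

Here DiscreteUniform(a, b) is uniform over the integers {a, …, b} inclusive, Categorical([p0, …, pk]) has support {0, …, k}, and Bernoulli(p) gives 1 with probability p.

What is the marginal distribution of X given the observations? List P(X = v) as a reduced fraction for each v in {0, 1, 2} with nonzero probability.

Enumerate traces; 6 have nonzero weight after conditioning:
  (W=2, X=0, Z=2, Y=2) weight 1/81
  (W=2, X=2, Z=2, Y=1) weight 1/189
  (W=3, X=0, Z=2, Y=2) weight 1/81
  (W=3, X=2, Z=2, Y=1) weight 1/189
  (W=4, X=0, Z=2, Y=2) weight 1/81
  (W=4, X=2, Z=2, Y=1) weight 1/189
Group by X:
  weight(X=0) = 1/27
  weight(X=2) = 1/63
Total weight = 1/27 + 1/63 = 10/189
P(X=0 | obs) = 1/27 / 10/189 = 7/10
P(X=2 | obs) = 1/63 / 10/189 = 3/10

P(X=0) = 7/10, P(X=2) = 3/10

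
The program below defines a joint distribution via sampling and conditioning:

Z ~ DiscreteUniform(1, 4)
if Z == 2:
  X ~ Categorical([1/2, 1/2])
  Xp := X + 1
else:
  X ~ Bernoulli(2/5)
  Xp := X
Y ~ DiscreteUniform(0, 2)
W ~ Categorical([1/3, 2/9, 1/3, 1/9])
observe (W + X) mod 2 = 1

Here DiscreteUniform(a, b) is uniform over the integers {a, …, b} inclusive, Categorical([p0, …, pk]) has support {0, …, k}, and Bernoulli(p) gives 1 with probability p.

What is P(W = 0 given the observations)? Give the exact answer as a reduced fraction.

Enumerate traces; 48 have nonzero weight after conditioning:
  (Z=1, X=0, Y=0, W=1) weight 1/90
  (Z=1, X=0, Y=0, W=3) weight 1/180
  (Z=1, X=0, Y=1, W=1) weight 1/90
  (Z=1, X=0, Y=1, W=3) weight 1/180
  (Z=1, X=0, Y=2, W=1) weight 1/90
  (Z=1, X=0, Y=2, W=3) weight 1/180
  (Z=1, X=1, Y=0, W=0) weight 1/90
  (Z=1, X=1, Y=0, W=2) weight 1/90
  … 40 more
Group by W:
  weight(W=0) = 17/120
  weight(W=1) = 23/180
  weight(W=2) = 17/120
  weight(W=3) = 23/360
Total weight = 17/120 + 23/180 + 17/120 + 23/360 = 19/40
P(W=0 | obs) = 17/120 / 19/40 = 17/57
P(W=1 | obs) = 23/180 / 19/40 = 46/171
P(W=2 | obs) = 17/120 / 19/40 = 17/57
P(W=3 | obs) = 23/360 / 19/40 = 23/171

P(W = 0 | obs) = 17/57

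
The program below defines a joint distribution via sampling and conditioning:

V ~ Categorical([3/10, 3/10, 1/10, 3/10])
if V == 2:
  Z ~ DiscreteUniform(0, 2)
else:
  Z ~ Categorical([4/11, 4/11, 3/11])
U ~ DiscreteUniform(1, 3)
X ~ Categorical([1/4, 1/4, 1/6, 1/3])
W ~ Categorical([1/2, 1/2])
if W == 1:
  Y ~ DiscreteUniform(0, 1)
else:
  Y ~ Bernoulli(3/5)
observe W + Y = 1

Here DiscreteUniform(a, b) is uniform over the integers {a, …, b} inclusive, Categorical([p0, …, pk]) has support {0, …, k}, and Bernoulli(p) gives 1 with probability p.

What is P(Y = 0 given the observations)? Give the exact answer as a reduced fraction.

Enumerate traces; 288 have nonzero weight after conditioning:
  (V=0, Z=0, U=1, X=0, W=0, Y=1) weight 3/1100
  (V=0, Z=0, U=1, X=0, W=1, Y=0) weight 1/440
  (V=0, Z=0, U=1, X=1, W=0, Y=1) weight 3/1100
  (V=0, Z=0, U=1, X=1, W=1, Y=0) weight 1/440
  (V=0, Z=0, U=1, X=2, W=0, Y=1) weight 1/550
  (V=0, Z=0, U=1, X=2, W=1, Y=0) weight 1/660
  (V=0, Z=0, U=1, X=3, W=0, Y=1) weight 1/275
  (V=0, Z=0, U=1, X=3, W=1, Y=0) weight 1/330
  … 280 more
Group by Y:
  weight(Y=0) = 1/4
  weight(Y=1) = 3/10
Total weight = 1/4 + 3/10 = 11/20
P(Y=0 | obs) = 1/4 / 11/20 = 5/11
P(Y=1 | obs) = 3/10 / 11/20 = 6/11

P(Y = 0 | obs) = 5/11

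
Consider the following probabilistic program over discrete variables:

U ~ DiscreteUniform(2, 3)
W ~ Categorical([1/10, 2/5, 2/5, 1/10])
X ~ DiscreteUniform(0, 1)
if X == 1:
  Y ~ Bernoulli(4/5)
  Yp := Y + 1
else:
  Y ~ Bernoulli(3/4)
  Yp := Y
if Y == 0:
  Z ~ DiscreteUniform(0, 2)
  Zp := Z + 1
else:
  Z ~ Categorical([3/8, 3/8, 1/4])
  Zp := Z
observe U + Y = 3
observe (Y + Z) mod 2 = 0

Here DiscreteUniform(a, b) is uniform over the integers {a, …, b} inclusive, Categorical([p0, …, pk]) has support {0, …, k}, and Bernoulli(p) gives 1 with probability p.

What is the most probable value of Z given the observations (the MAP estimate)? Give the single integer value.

Enumerate traces; 24 have nonzero weight after conditioning:
  (U=2, W=0, X=0, Y=1, Z=1) weight 9/1280
  (U=2, W=0, X=1, Y=1, Z=1) weight 3/400
  (U=2, W=1, X=0, Y=1, Z=1) weight 9/320
  (U=2, W=1, X=1, Y=1, Z=1) weight 3/100
  (U=2, W=2, X=0, Y=1, Z=1) weight 9/320
  (U=2, W=2, X=1, Y=1, Z=1) weight 3/100
  (U=2, W=3, X=0, Y=1, Z=1) weight 9/1280
  (U=2, W=3, X=1, Y=1, Z=1) weight 3/400
  (U=3, W=0, X=0, Y=0, Z=0) weight 1/480
  (U=3, W=0, X=0, Y=0, Z=2) weight 1/480
  … 14 more
Group by Z:
  weight(Z=0) = 3/80
  weight(Z=1) = 93/640
  weight(Z=2) = 3/80
Total weight = 3/80 + 93/640 + 3/80 = 141/640
P(Z=0 | obs) = 3/80 / 141/640 = 8/47
P(Z=1 | obs) = 93/640 / 141/640 = 31/47
P(Z=2 | obs) = 3/80 / 141/640 = 8/47
argmax = 1

argmax_v P(Z = v | obs) = 1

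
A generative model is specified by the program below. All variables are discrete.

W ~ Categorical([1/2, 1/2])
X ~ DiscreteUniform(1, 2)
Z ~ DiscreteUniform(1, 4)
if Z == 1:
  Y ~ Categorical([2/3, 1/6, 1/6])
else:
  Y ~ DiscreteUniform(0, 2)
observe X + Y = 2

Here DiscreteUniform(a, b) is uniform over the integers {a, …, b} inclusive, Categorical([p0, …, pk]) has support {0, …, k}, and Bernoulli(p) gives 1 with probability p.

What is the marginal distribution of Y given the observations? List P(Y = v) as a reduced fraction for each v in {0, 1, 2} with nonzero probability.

Enumerate traces; 16 have nonzero weight after conditioning:
  (W=0, X=1, Z=1, Y=1) weight 1/96
  (W=0, X=1, Z=2, Y=1) weight 1/48
  (W=0, X=1, Z=3, Y=1) weight 1/48
  (W=0, X=1, Z=4, Y=1) weight 1/48
  (W=0, X=2, Z=1, Y=0) weight 1/24
  (W=0, X=2, Z=2, Y=0) weight 1/48
  (W=0, X=2, Z=3, Y=0) weight 1/48
  (W=0, X=2, Z=4, Y=0) weight 1/48
  … 8 more
Group by Y:
  weight(Y=0) = 5/24
  weight(Y=1) = 7/48
Total weight = 5/24 + 7/48 = 17/48
P(Y=0 | obs) = 5/24 / 17/48 = 10/17
P(Y=1 | obs) = 7/48 / 17/48 = 7/17

P(Y=0) = 10/17, P(Y=1) = 7/17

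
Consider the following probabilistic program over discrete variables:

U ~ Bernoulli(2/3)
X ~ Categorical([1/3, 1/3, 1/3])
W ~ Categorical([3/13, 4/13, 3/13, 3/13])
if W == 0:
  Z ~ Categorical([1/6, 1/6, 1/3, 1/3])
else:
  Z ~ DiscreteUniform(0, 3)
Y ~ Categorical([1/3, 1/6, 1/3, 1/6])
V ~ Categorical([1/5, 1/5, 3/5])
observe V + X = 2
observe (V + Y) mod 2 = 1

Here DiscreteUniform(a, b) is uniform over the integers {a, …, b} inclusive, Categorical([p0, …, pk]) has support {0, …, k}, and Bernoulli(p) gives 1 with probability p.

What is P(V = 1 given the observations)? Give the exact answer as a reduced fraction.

Enumerate traces; 192 have nonzero weight after conditioning:
  (U=0, X=0, W=0, Z=0, Y=1, V=2) weight 1/2340
  (U=0, X=0, W=0, Z=0, Y=3, V=2) weight 1/2340
  (U=0, X=0, W=0, Z=1, Y=1, V=2) weight 1/2340
  (U=0, X=0, W=0, Z=1, Y=3, V=2) weight 1/2340
  (U=0, X=0, W=0, Z=2, Y=1, V=2) weight 1/1170
  (U=0, X=0, W=0, Z=2, Y=3, V=2) weight 1/1170
  (U=0, X=0, W=0, Z=3, Y=1, V=2) weight 1/1170
  (U=0, X=0, W=0, Z=3, Y=3, V=2) weight 1/1170
  (U=0, X=1, W=0, Z=0, Y=0, V=1) weight 1/3510
  (U=0, X=2, W=0, Z=0, Y=1, V=0) weight 1/7020
  … 182 more
Group by V:
  weight(V=0) = 1/45
  weight(V=1) = 2/45
  weight(V=2) = 1/15
Total weight = 1/45 + 2/45 + 1/15 = 2/15
P(V=0 | obs) = 1/45 / 2/15 = 1/6
P(V=1 | obs) = 2/45 / 2/15 = 1/3
P(V=2 | obs) = 1/15 / 2/15 = 1/2

P(V = 1 | obs) = 1/3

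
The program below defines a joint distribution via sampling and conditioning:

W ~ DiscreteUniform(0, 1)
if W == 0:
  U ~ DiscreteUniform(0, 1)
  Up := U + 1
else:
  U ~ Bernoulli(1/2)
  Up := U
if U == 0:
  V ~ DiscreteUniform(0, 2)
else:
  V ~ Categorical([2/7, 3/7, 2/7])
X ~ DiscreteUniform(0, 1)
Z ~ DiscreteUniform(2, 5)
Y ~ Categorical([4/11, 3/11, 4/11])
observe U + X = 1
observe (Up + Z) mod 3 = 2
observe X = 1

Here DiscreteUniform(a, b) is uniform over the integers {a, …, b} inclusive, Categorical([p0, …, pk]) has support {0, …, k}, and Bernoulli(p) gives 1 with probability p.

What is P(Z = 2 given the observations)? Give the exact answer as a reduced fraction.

P(Z = 2 | obs) = 1/3

Enumerate traces; 27 have nonzero weight after conditioning:
  (W=0, U=0, V=0, X=1, Z=4, Y=0) weight 1/264
  (W=0, U=0, V=0, X=1, Z=4, Y=1) weight 1/352
  (W=0, U=0, V=0, X=1, Z=4, Y=2) weight 1/264
  (W=0, U=0, V=1, X=1, Z=4, Y=0) weight 1/264
  (W=0, U=0, V=1, X=1, Z=4, Y=1) weight 1/352
  (W=0, U=0, V=1, X=1, Z=4, Y=2) weight 1/264
  (W=0, U=0, V=2, X=1, Z=4, Y=0) weight 1/264
  (W=0, U=0, V=2, X=1, Z=4, Y=1) weight 1/352
  (W=1, U=0, V=0, X=1, Z=2, Y=0) weight 1/264
  (W=1, U=0, V=0, X=1, Z=5, Y=0) weight 1/264
  … 17 more
Group by Z:
  weight(Z=2) = 1/32
  weight(Z=4) = 1/32
  weight(Z=5) = 1/32
Total weight = 1/32 + 1/32 + 1/32 = 3/32
P(Z=2 | obs) = 1/32 / 3/32 = 1/3
P(Z=4 | obs) = 1/32 / 3/32 = 1/3
P(Z=5 | obs) = 1/32 / 3/32 = 1/3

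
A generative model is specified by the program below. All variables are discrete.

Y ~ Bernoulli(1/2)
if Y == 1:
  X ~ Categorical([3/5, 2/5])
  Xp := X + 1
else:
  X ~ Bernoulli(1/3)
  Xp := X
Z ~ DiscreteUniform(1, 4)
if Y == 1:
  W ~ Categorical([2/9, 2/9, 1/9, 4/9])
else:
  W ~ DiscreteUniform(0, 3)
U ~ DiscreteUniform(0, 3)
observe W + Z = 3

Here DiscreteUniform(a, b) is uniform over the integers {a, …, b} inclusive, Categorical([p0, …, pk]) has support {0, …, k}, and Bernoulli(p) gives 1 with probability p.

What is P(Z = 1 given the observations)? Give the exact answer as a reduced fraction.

P(Z = 1 | obs) = 13/47

Enumerate traces; 48 have nonzero weight after conditioning:
  (Y=0, X=0, Z=1, W=2, U=0) weight 1/192
  (Y=0, X=0, Z=1, W=2, U=1) weight 1/192
  (Y=0, X=0, Z=1, W=2, U=2) weight 1/192
  (Y=0, X=0, Z=1, W=2, U=3) weight 1/192
  (Y=0, X=0, Z=2, W=1, U=0) weight 1/192
  (Y=0, X=0, Z=2, W=1, U=1) weight 1/192
  (Y=0, X=0, Z=2, W=1, U=2) weight 1/192
  (Y=0, X=0, Z=2, W=1, U=3) weight 1/192
  (Y=0, X=0, Z=3, W=0, U=0) weight 1/192
  … 39 more
Group by Z:
  weight(Z=1) = 13/288
  weight(Z=2) = 17/288
  weight(Z=3) = 17/288
Total weight = 13/288 + 17/288 + 17/288 = 47/288
P(Z=1 | obs) = 13/288 / 47/288 = 13/47
P(Z=2 | obs) = 17/288 / 47/288 = 17/47
P(Z=3 | obs) = 17/288 / 47/288 = 17/47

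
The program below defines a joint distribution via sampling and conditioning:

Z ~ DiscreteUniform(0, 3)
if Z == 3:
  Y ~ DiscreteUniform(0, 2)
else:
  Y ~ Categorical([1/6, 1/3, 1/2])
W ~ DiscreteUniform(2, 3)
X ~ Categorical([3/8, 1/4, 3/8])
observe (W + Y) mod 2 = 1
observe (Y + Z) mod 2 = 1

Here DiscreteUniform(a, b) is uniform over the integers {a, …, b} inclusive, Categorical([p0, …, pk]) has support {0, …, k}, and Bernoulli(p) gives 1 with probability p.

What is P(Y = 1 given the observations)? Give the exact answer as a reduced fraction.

Enumerate traces; 18 have nonzero weight after conditioning:
  (Z=0, Y=1, W=2, X=0) weight 1/64
  (Z=0, Y=1, W=2, X=1) weight 1/96
  (Z=0, Y=1, W=2, X=2) weight 1/64
  (Z=1, Y=0, W=3, X=0) weight 1/128
  (Z=1, Y=0, W=3, X=1) weight 1/192
  (Z=1, Y=0, W=3, X=2) weight 1/128
  (Z=1, Y=2, W=3, X=0) weight 3/128
  (Z=1, Y=2, W=3, X=1) weight 1/64
  … 10 more
Group by Y:
  weight(Y=0) = 1/16
  weight(Y=1) = 1/12
  weight(Y=2) = 5/48
Total weight = 1/16 + 1/12 + 5/48 = 1/4
P(Y=0 | obs) = 1/16 / 1/4 = 1/4
P(Y=1 | obs) = 1/12 / 1/4 = 1/3
P(Y=2 | obs) = 5/48 / 1/4 = 5/12

P(Y = 1 | obs) = 1/3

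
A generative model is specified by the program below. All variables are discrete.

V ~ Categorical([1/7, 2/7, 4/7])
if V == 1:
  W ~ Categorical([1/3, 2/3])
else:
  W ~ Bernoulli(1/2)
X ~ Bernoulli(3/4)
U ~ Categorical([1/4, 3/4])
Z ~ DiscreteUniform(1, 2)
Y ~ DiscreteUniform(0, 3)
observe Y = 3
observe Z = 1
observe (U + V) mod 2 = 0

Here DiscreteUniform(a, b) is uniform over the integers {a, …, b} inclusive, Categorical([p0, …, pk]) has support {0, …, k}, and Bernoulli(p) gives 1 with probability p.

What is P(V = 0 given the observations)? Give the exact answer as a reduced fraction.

Enumerate traces; 12 have nonzero weight after conditioning:
  (V=0, W=0, X=0, U=0, Z=1, Y=3) weight 1/1792
  (V=0, W=0, X=1, U=0, Z=1, Y=3) weight 3/1792
  (V=0, W=1, X=0, U=0, Z=1, Y=3) weight 1/1792
  (V=0, W=1, X=1, U=0, Z=1, Y=3) weight 3/1792
  (V=1, W=0, X=0, U=1, Z=1, Y=3) weight 1/448
  (V=1, W=0, X=1, U=1, Z=1, Y=3) weight 3/448
  (V=1, W=1, X=0, U=1, Z=1, Y=3) weight 1/224
  (V=1, W=1, X=1, U=1, Z=1, Y=3) weight 3/224
  (V=2, W=0, X=0, U=0, Z=1, Y=3) weight 1/448
  … 3 more
Group by V:
  weight(V=0) = 1/224
  weight(V=1) = 3/112
  weight(V=2) = 1/56
Total weight = 1/224 + 3/112 + 1/56 = 11/224
P(V=0 | obs) = 1/224 / 11/224 = 1/11
P(V=1 | obs) = 3/112 / 11/224 = 6/11
P(V=2 | obs) = 1/56 / 11/224 = 4/11

P(V = 0 | obs) = 1/11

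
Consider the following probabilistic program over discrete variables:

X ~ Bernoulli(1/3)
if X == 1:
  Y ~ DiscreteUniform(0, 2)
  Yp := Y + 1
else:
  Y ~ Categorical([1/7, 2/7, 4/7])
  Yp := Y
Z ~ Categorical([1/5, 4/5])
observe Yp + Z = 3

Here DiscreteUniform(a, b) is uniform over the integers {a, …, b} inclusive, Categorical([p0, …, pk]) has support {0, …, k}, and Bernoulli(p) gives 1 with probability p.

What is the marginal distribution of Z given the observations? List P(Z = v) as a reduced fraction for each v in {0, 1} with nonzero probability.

P(Z=0) = 7/131, P(Z=1) = 124/131

Enumerate traces; 3 have nonzero weight after conditioning:
  (X=0, Y=2, Z=1) weight 32/105
  (X=1, Y=1, Z=1) weight 4/45
  (X=1, Y=2, Z=0) weight 1/45
Group by Z:
  weight(Z=0) = 1/45
  weight(Z=1) = 124/315
Total weight = 1/45 + 124/315 = 131/315
P(Z=0 | obs) = 1/45 / 131/315 = 7/131
P(Z=1 | obs) = 124/315 / 131/315 = 124/131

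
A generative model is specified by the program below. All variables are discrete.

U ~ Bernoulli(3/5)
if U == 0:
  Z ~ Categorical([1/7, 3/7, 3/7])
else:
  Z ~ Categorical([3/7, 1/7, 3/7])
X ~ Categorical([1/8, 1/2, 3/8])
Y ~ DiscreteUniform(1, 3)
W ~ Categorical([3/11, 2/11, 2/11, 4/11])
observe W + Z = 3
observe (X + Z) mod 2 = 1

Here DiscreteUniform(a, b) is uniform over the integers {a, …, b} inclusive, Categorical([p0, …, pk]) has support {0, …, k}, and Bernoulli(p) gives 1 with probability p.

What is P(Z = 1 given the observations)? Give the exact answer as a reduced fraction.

P(Z = 1 | obs) = 9/46

Enumerate traces; 24 have nonzero weight after conditioning:
  (U=0, Z=0, X=1, Y=1, W=3) weight 4/1155
  (U=0, Z=0, X=1, Y=2, W=3) weight 4/1155
  (U=0, Z=0, X=1, Y=3, W=3) weight 4/1155
  (U=0, Z=1, X=0, Y=1, W=2) weight 1/770
  (U=0, Z=1, X=0, Y=2, W=2) weight 1/770
  (U=0, Z=1, X=0, Y=3, W=2) weight 1/770
  (U=0, Z=1, X=2, Y=1, W=2) weight 3/770
  (U=0, Z=1, X=2, Y=2, W=2) weight 3/770
  (U=0, Z=2, X=1, Y=1, W=1) weight 2/385
  … 15 more
Group by Z:
  weight(Z=0) = 2/35
  weight(Z=1) = 9/385
  weight(Z=2) = 3/77
Total weight = 2/35 + 9/385 + 3/77 = 46/385
P(Z=0 | obs) = 2/35 / 46/385 = 11/23
P(Z=1 | obs) = 9/385 / 46/385 = 9/46
P(Z=2 | obs) = 3/77 / 46/385 = 15/46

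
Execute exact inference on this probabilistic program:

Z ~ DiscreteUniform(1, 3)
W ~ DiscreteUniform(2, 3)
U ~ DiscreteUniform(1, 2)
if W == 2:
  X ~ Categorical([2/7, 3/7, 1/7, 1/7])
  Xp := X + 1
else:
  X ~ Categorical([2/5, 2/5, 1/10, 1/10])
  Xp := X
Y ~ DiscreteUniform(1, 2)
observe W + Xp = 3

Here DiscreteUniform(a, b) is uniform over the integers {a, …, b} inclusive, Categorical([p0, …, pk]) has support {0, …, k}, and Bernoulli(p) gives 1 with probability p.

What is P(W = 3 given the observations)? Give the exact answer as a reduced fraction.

Enumerate traces; 24 have nonzero weight after conditioning:
  (Z=1, W=2, U=1, X=0, Y=1) weight 1/84
  (Z=1, W=2, U=1, X=0, Y=2) weight 1/84
  (Z=1, W=2, U=2, X=0, Y=1) weight 1/84
  (Z=1, W=2, U=2, X=0, Y=2) weight 1/84
  (Z=1, W=3, U=1, X=0, Y=1) weight 1/60
  (Z=1, W=3, U=1, X=0, Y=2) weight 1/60
  (Z=1, W=3, U=2, X=0, Y=1) weight 1/60
  (Z=1, W=3, U=2, X=0, Y=2) weight 1/60
  … 16 more
Group by W:
  weight(W=2) = 1/7
  weight(W=3) = 1/5
Total weight = 1/7 + 1/5 = 12/35
P(W=2 | obs) = 1/7 / 12/35 = 5/12
P(W=3 | obs) = 1/5 / 12/35 = 7/12

P(W = 3 | obs) = 7/12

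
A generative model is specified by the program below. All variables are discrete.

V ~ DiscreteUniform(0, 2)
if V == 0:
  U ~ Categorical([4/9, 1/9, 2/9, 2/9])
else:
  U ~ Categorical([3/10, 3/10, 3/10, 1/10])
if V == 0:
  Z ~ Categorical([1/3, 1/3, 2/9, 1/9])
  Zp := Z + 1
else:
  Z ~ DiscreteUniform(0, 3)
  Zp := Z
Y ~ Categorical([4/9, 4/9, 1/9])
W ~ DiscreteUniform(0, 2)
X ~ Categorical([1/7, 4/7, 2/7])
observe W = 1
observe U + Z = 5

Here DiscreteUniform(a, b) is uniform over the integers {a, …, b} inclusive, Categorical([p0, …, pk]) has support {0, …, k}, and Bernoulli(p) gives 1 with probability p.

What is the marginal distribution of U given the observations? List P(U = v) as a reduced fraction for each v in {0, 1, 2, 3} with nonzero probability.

P(U=2) = 283/444, P(U=3) = 161/444

Enumerate traces; 54 have nonzero weight after conditioning:
  (V=0, U=2, Z=3, Y=0, W=1, X=0) weight 8/45927
  (V=0, U=2, Z=3, Y=0, W=1, X=1) weight 32/45927
  (V=0, U=2, Z=3, Y=0, W=1, X=2) weight 16/45927
  (V=0, U=2, Z=3, Y=1, W=1, X=0) weight 8/45927
  (V=0, U=2, Z=3, Y=1, W=1, X=1) weight 32/45927
  (V=0, U=2, Z=3, Y=1, W=1, X=2) weight 16/45927
  (V=0, U=2, Z=3, Y=2, W=1, X=0) weight 2/45927
  (V=0, U=2, Z=3, Y=2, W=1, X=1) weight 8/45927
  (V=0, U=3, Z=2, Y=0, W=1, X=0) weight 16/45927
  … 45 more
Group by U:
  weight(U=2) = 283/14580
  weight(U=3) = 161/14580
Total weight = 283/14580 + 161/14580 = 37/1215
P(U=2 | obs) = 283/14580 / 37/1215 = 283/444
P(U=3 | obs) = 161/14580 / 37/1215 = 161/444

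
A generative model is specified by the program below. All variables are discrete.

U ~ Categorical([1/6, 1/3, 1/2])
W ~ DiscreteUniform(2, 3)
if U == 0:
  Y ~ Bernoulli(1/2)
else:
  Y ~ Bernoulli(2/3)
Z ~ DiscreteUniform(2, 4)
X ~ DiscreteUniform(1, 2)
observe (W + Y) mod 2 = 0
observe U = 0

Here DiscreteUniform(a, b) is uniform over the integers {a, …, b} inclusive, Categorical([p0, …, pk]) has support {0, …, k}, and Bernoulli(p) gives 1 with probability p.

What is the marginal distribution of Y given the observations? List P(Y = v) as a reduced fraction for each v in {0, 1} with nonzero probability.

P(Y=0) = 1/2, P(Y=1) = 1/2

Enumerate traces; 12 have nonzero weight after conditioning:
  (U=0, W=2, Y=0, Z=2, X=1) weight 1/144
  (U=0, W=2, Y=0, Z=2, X=2) weight 1/144
  (U=0, W=2, Y=0, Z=3, X=1) weight 1/144
  (U=0, W=2, Y=0, Z=3, X=2) weight 1/144
  (U=0, W=2, Y=0, Z=4, X=1) weight 1/144
  (U=0, W=2, Y=0, Z=4, X=2) weight 1/144
  (U=0, W=3, Y=1, Z=2, X=1) weight 1/144
  (U=0, W=3, Y=1, Z=2, X=2) weight 1/144
  … 4 more
Group by Y:
  weight(Y=0) = 1/24
  weight(Y=1) = 1/24
Total weight = 1/24 + 1/24 = 1/12
P(Y=0 | obs) = 1/24 / 1/12 = 1/2
P(Y=1 | obs) = 1/24 / 1/12 = 1/2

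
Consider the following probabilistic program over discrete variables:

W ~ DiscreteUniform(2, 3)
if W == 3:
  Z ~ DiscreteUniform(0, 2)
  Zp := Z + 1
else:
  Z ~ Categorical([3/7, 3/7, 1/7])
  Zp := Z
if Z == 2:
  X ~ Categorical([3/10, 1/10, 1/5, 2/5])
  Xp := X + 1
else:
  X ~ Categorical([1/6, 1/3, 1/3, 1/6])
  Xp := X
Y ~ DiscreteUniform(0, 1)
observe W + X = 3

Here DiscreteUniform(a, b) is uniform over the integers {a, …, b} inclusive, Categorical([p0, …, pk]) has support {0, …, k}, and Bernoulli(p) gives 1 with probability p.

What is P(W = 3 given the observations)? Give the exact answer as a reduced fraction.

P(W = 3 | obs) = 19/46

Enumerate traces; 12 have nonzero weight after conditioning:
  (W=2, Z=0, X=1, Y=0) weight 1/28
  (W=2, Z=0, X=1, Y=1) weight 1/28
  (W=2, Z=1, X=1, Y=0) weight 1/28
  (W=2, Z=1, X=1, Y=1) weight 1/28
  (W=2, Z=2, X=1, Y=0) weight 1/280
  (W=2, Z=2, X=1, Y=1) weight 1/280
  (W=3, Z=0, X=0, Y=0) weight 1/72
  (W=3, Z=0, X=0, Y=1) weight 1/72
  … 4 more
Group by W:
  weight(W=2) = 3/20
  weight(W=3) = 19/180
Total weight = 3/20 + 19/180 = 23/90
P(W=2 | obs) = 3/20 / 23/90 = 27/46
P(W=3 | obs) = 19/180 / 23/90 = 19/46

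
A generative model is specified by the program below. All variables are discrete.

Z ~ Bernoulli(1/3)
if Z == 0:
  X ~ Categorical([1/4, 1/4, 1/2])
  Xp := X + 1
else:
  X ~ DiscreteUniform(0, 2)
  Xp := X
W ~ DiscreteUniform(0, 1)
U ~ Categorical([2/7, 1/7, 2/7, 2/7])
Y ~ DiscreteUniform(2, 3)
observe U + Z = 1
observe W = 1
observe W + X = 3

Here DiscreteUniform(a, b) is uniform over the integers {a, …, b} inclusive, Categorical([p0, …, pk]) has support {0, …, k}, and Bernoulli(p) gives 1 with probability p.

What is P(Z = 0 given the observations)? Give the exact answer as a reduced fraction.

P(Z = 0 | obs) = 3/5

Enumerate traces; 4 have nonzero weight after conditioning:
  (Z=0, X=2, W=1, U=1, Y=2) weight 1/84
  (Z=0, X=2, W=1, U=1, Y=3) weight 1/84
  (Z=1, X=2, W=1, U=0, Y=2) weight 1/126
  (Z=1, X=2, W=1, U=0, Y=3) weight 1/126
Group by Z:
  weight(Z=0) = 1/42
  weight(Z=1) = 1/63
Total weight = 1/42 + 1/63 = 5/126
P(Z=0 | obs) = 1/42 / 5/126 = 3/5
P(Z=1 | obs) = 1/63 / 5/126 = 2/5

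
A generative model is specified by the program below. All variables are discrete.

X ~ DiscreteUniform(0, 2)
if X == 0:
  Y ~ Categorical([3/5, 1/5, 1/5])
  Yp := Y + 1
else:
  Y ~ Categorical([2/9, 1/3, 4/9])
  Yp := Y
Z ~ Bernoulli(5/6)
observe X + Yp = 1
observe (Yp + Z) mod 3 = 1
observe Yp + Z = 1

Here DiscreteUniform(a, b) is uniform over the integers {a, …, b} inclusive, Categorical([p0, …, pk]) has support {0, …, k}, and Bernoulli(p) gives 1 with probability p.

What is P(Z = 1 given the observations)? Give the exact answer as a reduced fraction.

P(Z = 1 | obs) = 50/77

Enumerate traces; 2 have nonzero weight after conditioning:
  (X=0, Y=0, Z=0) weight 1/30
  (X=1, Y=0, Z=1) weight 5/81
Group by Z:
  weight(Z=0) = 1/30
  weight(Z=1) = 5/81
Total weight = 1/30 + 5/81 = 77/810
P(Z=0 | obs) = 1/30 / 77/810 = 27/77
P(Z=1 | obs) = 5/81 / 77/810 = 50/77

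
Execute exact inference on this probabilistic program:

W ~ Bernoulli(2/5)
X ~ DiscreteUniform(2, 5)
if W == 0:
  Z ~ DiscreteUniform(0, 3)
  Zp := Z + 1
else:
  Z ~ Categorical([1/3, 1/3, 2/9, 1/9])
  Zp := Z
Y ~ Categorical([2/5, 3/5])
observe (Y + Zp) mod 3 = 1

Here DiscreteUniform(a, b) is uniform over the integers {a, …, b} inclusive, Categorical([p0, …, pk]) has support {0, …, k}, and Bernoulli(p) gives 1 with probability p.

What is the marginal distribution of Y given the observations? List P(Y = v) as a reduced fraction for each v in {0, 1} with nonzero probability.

Enumerate traces; 24 have nonzero weight after conditioning:
  (W=0, X=2, Z=0, Y=0) weight 3/200
  (W=0, X=2, Z=2, Y=1) weight 9/400
  (W=0, X=2, Z=3, Y=0) weight 3/200
  (W=0, X=3, Z=0, Y=0) weight 3/200
  (W=0, X=3, Z=2, Y=1) weight 9/400
  (W=0, X=3, Z=3, Y=0) weight 3/200
  (W=0, X=4, Z=0, Y=0) weight 3/200
  (W=0, X=4, Z=2, Y=1) weight 9/400
  … 16 more
Group by Y:
  weight(Y=0) = 13/75
  weight(Y=1) = 59/300
Total weight = 13/75 + 59/300 = 37/100
P(Y=0 | obs) = 13/75 / 37/100 = 52/111
P(Y=1 | obs) = 59/300 / 37/100 = 59/111

P(Y=0) = 52/111, P(Y=1) = 59/111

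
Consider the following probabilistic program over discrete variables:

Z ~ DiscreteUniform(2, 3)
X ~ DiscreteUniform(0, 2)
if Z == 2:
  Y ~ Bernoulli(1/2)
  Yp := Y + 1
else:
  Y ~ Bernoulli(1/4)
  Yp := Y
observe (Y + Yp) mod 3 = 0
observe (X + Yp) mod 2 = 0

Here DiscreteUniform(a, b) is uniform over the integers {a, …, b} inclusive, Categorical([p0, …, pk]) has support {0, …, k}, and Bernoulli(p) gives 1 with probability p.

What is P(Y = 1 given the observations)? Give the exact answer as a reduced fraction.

Enumerate traces; 4 have nonzero weight after conditioning:
  (Z=2, X=0, Y=1) weight 1/12
  (Z=2, X=2, Y=1) weight 1/12
  (Z=3, X=0, Y=0) weight 1/8
  (Z=3, X=2, Y=0) weight 1/8
Group by Y:
  weight(Y=0) = 1/4
  weight(Y=1) = 1/6
Total weight = 1/4 + 1/6 = 5/12
P(Y=0 | obs) = 1/4 / 5/12 = 3/5
P(Y=1 | obs) = 1/6 / 5/12 = 2/5

P(Y = 1 | obs) = 2/5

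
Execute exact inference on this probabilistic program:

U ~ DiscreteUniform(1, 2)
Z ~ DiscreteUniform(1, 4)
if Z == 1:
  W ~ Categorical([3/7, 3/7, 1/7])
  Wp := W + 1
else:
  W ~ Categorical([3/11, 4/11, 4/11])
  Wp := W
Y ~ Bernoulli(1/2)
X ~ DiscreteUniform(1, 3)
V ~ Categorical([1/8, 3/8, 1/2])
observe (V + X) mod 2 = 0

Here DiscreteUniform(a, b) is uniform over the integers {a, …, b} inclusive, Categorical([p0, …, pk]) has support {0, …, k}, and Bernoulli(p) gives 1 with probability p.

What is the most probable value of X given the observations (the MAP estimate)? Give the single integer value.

Enumerate traces; 192 have nonzero weight after conditioning:
  (U=1, Z=1, W=0, Y=0, X=1, V=1) weight 3/896
  (U=1, Z=1, W=0, Y=0, X=2, V=0) weight 1/896
  (U=1, Z=1, W=0, Y=0, X=2, V=2) weight 1/224
  (U=1, Z=1, W=0, Y=0, X=3, V=1) weight 3/896
  (U=1, Z=1, W=0, Y=1, X=1, V=1) weight 3/896
  (U=1, Z=1, W=0, Y=1, X=2, V=0) weight 1/896
  (U=1, Z=1, W=0, Y=1, X=2, V=2) weight 1/224
  (U=1, Z=1, W=0, Y=1, X=3, V=1) weight 3/896
  … 184 more
Group by X:
  weight(X=1) = 1/8
  weight(X=2) = 5/24
  weight(X=3) = 1/8
Total weight = 1/8 + 5/24 + 1/8 = 11/24
P(X=1 | obs) = 1/8 / 11/24 = 3/11
P(X=2 | obs) = 5/24 / 11/24 = 5/11
P(X=3 | obs) = 1/8 / 11/24 = 3/11
argmax = 2

argmax_v P(X = v | obs) = 2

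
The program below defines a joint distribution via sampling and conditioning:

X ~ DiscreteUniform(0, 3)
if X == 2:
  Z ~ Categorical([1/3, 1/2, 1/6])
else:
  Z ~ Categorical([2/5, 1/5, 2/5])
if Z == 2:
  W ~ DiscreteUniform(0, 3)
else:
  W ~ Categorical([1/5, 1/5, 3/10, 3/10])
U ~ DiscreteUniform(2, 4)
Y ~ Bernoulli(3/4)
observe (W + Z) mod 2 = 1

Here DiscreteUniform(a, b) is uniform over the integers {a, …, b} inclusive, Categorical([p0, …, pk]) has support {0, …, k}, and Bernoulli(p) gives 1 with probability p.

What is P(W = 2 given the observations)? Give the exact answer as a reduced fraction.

P(W = 2 | obs) = 33/200

Enumerate traces; 144 have nonzero weight after conditioning:
  (X=0, Z=0, W=1, U=2, Y=0) weight 1/600
  (X=0, Z=0, W=1, U=2, Y=1) weight 1/200
  (X=0, Z=0, W=1, U=3, Y=0) weight 1/600
  (X=0, Z=0, W=1, U=3, Y=1) weight 1/200
  (X=0, Z=0, W=1, U=4, Y=0) weight 1/600
  (X=0, Z=0, W=1, U=4, Y=1) weight 1/200
  (X=0, Z=0, W=3, U=2, Y=0) weight 1/400
  (X=0, Z=0, W=3, U=2, Y=1) weight 3/400
  (X=0, Z=1, W=0, U=2, Y=0) weight 1/1200
  (X=0, Z=1, W=2, U=2, Y=0) weight 1/800
  … 134 more
Group by W:
  weight(W=0) = 11/200
  weight(W=1) = 389/2400
  weight(W=2) = 33/400
  weight(W=3) = 481/2400
Total weight = 11/200 + 389/2400 + 33/400 + 481/2400 = 1/2
P(W=0 | obs) = 11/200 / 1/2 = 11/100
P(W=1 | obs) = 389/2400 / 1/2 = 389/1200
P(W=2 | obs) = 33/400 / 1/2 = 33/200
P(W=3 | obs) = 481/2400 / 1/2 = 481/1200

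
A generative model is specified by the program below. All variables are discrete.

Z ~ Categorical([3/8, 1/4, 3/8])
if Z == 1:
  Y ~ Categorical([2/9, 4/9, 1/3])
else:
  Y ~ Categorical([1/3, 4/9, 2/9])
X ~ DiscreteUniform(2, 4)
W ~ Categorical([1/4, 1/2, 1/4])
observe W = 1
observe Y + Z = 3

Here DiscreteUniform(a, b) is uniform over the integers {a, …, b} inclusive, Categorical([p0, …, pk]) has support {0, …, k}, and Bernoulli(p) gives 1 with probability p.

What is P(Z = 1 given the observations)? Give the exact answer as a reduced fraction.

P(Z = 1 | obs) = 1/3

Enumerate traces; 6 have nonzero weight after conditioning:
  (Z=1, Y=2, X=2, W=1) weight 1/72
  (Z=1, Y=2, X=3, W=1) weight 1/72
  (Z=1, Y=2, X=4, W=1) weight 1/72
  (Z=2, Y=1, X=2, W=1) weight 1/36
  (Z=2, Y=1, X=3, W=1) weight 1/36
  (Z=2, Y=1, X=4, W=1) weight 1/36
Group by Z:
  weight(Z=1) = 1/24
  weight(Z=2) = 1/12
Total weight = 1/24 + 1/12 = 1/8
P(Z=1 | obs) = 1/24 / 1/8 = 1/3
P(Z=2 | obs) = 1/12 / 1/8 = 2/3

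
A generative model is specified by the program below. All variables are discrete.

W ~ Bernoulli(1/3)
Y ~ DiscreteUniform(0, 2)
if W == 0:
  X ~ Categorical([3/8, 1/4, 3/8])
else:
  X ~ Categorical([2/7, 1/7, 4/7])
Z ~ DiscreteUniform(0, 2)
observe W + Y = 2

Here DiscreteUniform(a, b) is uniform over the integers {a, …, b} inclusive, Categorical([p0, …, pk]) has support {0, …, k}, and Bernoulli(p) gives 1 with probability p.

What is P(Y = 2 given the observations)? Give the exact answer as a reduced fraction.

Enumerate traces; 18 have nonzero weight after conditioning:
  (W=0, Y=2, X=0, Z=0) weight 1/36
  (W=0, Y=2, X=0, Z=1) weight 1/36
  (W=0, Y=2, X=0, Z=2) weight 1/36
  (W=0, Y=2, X=1, Z=0) weight 1/54
  (W=0, Y=2, X=1, Z=1) weight 1/54
  (W=0, Y=2, X=1, Z=2) weight 1/54
  (W=0, Y=2, X=2, Z=0) weight 1/36
  (W=0, Y=2, X=2, Z=1) weight 1/36
  (W=1, Y=1, X=0, Z=0) weight 2/189
  … 9 more
Group by Y:
  weight(Y=1) = 1/9
  weight(Y=2) = 2/9
Total weight = 1/9 + 2/9 = 1/3
P(Y=1 | obs) = 1/9 / 1/3 = 1/3
P(Y=2 | obs) = 2/9 / 1/3 = 2/3

P(Y = 2 | obs) = 2/3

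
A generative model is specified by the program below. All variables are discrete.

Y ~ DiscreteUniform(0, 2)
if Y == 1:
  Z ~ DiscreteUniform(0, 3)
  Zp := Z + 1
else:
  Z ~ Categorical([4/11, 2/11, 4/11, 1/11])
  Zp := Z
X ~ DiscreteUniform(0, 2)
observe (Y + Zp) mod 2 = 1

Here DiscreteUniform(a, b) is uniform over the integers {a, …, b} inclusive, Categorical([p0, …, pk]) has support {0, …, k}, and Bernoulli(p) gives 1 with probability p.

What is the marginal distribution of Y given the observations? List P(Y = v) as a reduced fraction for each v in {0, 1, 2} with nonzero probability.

P(Y=0) = 6/23, P(Y=1) = 11/23, P(Y=2) = 6/23

Enumerate traces; 18 have nonzero weight after conditioning:
  (Y=0, Z=1, X=0) weight 2/99
  (Y=0, Z=1, X=1) weight 2/99
  (Y=0, Z=1, X=2) weight 2/99
  (Y=0, Z=3, X=0) weight 1/99
  (Y=0, Z=3, X=1) weight 1/99
  (Y=0, Z=3, X=2) weight 1/99
  (Y=1, Z=1, X=0) weight 1/36
  (Y=1, Z=1, X=1) weight 1/36
  (Y=2, Z=1, X=0) weight 2/99
  … 9 more
Group by Y:
  weight(Y=0) = 1/11
  weight(Y=1) = 1/6
  weight(Y=2) = 1/11
Total weight = 1/11 + 1/6 + 1/11 = 23/66
P(Y=0 | obs) = 1/11 / 23/66 = 6/23
P(Y=1 | obs) = 1/6 / 23/66 = 11/23
P(Y=2 | obs) = 1/11 / 23/66 = 6/23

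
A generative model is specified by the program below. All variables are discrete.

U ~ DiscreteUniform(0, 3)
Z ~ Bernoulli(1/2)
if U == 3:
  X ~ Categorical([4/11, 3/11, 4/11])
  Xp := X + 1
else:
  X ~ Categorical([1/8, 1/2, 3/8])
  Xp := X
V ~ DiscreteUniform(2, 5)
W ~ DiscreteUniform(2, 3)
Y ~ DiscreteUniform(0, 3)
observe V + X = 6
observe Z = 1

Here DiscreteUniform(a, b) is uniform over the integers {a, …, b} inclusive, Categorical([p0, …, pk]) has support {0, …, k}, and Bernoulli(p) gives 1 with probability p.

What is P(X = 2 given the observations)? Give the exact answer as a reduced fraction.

Enumerate traces; 64 have nonzero weight after conditioning:
  (U=0, Z=1, X=1, V=5, W=2, Y=0) weight 1/512
  (U=0, Z=1, X=1, V=5, W=2, Y=1) weight 1/512
  (U=0, Z=1, X=1, V=5, W=2, Y=2) weight 1/512
  (U=0, Z=1, X=1, V=5, W=2, Y=3) weight 1/512
  (U=0, Z=1, X=1, V=5, W=3, Y=0) weight 1/512
  (U=0, Z=1, X=1, V=5, W=3, Y=1) weight 1/512
  (U=0, Z=1, X=1, V=5, W=3, Y=2) weight 1/512
  (U=0, Z=1, X=1, V=5, W=3, Y=3) weight 1/512
  (U=0, Z=1, X=2, V=4, W=2, Y=0) weight 3/2048
  … 55 more
Group by X:
  weight(X=1) = 39/704
  weight(X=2) = 131/2816
Total weight = 39/704 + 131/2816 = 287/2816
P(X=1 | obs) = 39/704 / 287/2816 = 156/287
P(X=2 | obs) = 131/2816 / 287/2816 = 131/287

P(X = 2 | obs) = 131/287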